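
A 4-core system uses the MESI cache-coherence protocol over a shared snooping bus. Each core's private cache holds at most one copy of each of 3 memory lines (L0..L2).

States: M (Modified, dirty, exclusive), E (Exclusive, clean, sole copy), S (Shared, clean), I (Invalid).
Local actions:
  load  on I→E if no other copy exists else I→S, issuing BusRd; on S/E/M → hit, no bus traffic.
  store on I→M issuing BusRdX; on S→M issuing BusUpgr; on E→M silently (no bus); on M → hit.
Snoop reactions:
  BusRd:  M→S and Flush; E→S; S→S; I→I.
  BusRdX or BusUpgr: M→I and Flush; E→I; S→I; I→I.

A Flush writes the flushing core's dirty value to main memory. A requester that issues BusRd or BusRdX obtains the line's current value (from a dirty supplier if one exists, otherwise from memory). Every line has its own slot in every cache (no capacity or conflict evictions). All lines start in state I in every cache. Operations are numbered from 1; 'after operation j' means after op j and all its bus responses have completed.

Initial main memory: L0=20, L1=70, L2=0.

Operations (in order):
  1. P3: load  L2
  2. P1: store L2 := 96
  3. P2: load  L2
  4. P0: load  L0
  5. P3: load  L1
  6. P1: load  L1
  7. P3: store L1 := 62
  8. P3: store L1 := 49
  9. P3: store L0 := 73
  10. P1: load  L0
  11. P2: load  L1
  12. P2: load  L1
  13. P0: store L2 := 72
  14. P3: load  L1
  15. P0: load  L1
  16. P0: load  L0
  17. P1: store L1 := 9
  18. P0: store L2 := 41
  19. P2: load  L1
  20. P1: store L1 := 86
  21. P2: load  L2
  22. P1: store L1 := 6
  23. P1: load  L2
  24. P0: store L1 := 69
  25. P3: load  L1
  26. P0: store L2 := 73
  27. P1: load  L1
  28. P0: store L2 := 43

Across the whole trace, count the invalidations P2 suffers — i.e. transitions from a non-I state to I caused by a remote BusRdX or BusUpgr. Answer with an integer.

invalidations = 4

step 1: P3: load  L2  ⟶  IIIE  (L2)  txn=BusRd  M[L2]=0
step 2: P1: store L2 := 96  ⟶  IMII  (L2)  txn=BusRdX  M[L2]=0
step 3: P2: load  L2  ⟶  ISSI  (L2)  txn=BusRd+Flush  M[L2]=96
step 4: P0: load  L0  ⟶  EIII  (L0)  txn=BusRd  M[L0]=20
step 5: P3: load  L1  ⟶  IIIE  (L1)  txn=BusRd  M[L1]=70
step 6: P1: load  L1  ⟶  ISIS  (L1)  txn=BusRd  M[L1]=70
step 7: P3: store L1 := 62  ⟶  IIIM  (L1)  txn=BusUpgr  M[L1]=70
step 8: P3: store L1 := 49  ⟶  IIIM  (L1)  txn=∅  M[L1]=70
step 9: P3: store L0 := 73  ⟶  IIIM  (L0)  txn=BusRdX  M[L0]=20
step 10: P1: load  L0  ⟶  ISIS  (L0)  txn=BusRd+Flush  M[L0]=73
step 11: P2: load  L1  ⟶  IISS  (L1)  txn=BusRd+Flush  M[L1]=49
step 12: P2: load  L1  ⟶  IISS  (L1)  txn=∅  M[L1]=49
step 13: P0: store L2 := 72  ⟶  MIII  (L2)  txn=BusRdX  M[L2]=96
step 14: P3: load  L1  ⟶  IISS  (L1)  txn=∅  M[L1]=49
step 15: P0: load  L1  ⟶  SISS  (L1)  txn=BusRd  M[L1]=49
step 16: P0: load  L0  ⟶  SSIS  (L0)  txn=BusRd  M[L0]=73
step 17: P1: store L1 := 9  ⟶  IMII  (L1)  txn=BusRdX  M[L1]=49
step 18: P0: store L2 := 41  ⟶  MIII  (L2)  txn=∅  M[L2]=96
step 19: P2: load  L1  ⟶  ISSI  (L1)  txn=BusRd+Flush  M[L1]=9
step 20: P1: store L1 := 86  ⟶  IMII  (L1)  txn=BusUpgr  M[L1]=9
step 21: P2: load  L2  ⟶  SISI  (L2)  txn=BusRd+Flush  M[L2]=41
step 22: P1: store L1 := 6  ⟶  IMII  (L1)  txn=∅  M[L1]=9
step 23: P1: load  L2  ⟶  SSSI  (L2)  txn=BusRd  M[L2]=41
step 24: P0: store L1 := 69  ⟶  MIII  (L1)  txn=BusRdX+Flush  M[L1]=6
step 25: P3: load  L1  ⟶  SIIS  (L1)  txn=BusRd+Flush  M[L1]=69
step 26: P0: store L2 := 73  ⟶  MIII  (L2)  txn=BusUpgr  M[L2]=41
step 27: P1: load  L1  ⟶  SSIS  (L1)  txn=BusRd  M[L1]=69
step 28: P0: store L2 := 43  ⟶  MIII  (L2)  txn=∅  M[L2]=41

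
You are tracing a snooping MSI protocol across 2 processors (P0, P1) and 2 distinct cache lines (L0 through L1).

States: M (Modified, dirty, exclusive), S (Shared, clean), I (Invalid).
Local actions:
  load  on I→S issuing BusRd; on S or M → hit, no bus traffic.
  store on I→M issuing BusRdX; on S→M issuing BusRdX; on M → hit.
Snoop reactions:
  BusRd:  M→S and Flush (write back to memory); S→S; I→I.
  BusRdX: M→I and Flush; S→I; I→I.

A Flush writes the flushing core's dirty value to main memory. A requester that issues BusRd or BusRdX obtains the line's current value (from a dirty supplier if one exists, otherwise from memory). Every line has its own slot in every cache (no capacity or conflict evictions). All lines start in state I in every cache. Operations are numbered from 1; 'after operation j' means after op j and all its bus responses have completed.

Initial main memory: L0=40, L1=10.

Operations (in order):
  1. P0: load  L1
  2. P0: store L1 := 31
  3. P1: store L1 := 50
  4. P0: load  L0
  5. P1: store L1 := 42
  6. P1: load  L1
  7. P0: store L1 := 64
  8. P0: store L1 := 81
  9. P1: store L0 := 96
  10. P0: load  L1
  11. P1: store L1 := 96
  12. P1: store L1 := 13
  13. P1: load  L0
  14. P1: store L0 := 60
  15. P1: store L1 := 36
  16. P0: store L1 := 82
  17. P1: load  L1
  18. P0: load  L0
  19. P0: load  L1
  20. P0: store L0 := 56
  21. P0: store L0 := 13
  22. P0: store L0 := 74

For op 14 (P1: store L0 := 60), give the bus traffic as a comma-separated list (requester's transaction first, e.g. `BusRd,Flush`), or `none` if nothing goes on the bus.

bus = none

[1] P0: load  L1 | P0:S(10), P1:I | bus: BusRd
[2] P0: store L1 := 31 | P0:M(31), P1:I | bus: BusRdX
[3] P1: store L1 := 50 | P0:I, P1:M(50) | bus: BusRdX,Flush
[4] P0: load  L0 | P0:S(40), P1:I | bus: BusRd
[5] P1: store L1 := 42 | P0:I, P1:M(42) | bus: none
[6] P1: load  L1 | P0:I, P1:M(42) | bus: none
[7] P0: store L1 := 64 | P0:M(64), P1:I | bus: BusRdX,Flush
[8] P0: store L1 := 81 | P0:M(81), P1:I | bus: none
[9] P1: store L0 := 96 | P0:I, P1:M(96) | bus: BusRdX
[10] P0: load  L1 | P0:M(81), P1:I | bus: none
[11] P1: store L1 := 96 | P0:I, P1:M(96) | bus: BusRdX,Flush
[12] P1: store L1 := 13 | P0:I, P1:M(13) | bus: none
[13] P1: load  L0 | P0:I, P1:M(96) | bus: none
[14] P1: store L0 := 60 | P0:I, P1:M(60) | bus: none
[15] P1: store L1 := 36 | P0:I, P1:M(36) | bus: none
[16] P0: store L1 := 82 | P0:M(82), P1:I | bus: BusRdX,Flush
[17] P1: load  L1 | P0:S(82), P1:S(82) | bus: BusRd,Flush
[18] P0: load  L0 | P0:S(60), P1:S(60) | bus: BusRd,Flush
[19] P0: load  L1 | P0:S(82), P1:S(82) | bus: none
[20] P0: store L0 := 56 | P0:M(56), P1:I | bus: BusRdX
[21] P0: store L0 := 13 | P0:M(13), P1:I | bus: none
[22] P0: store L0 := 74 | P0:M(74), P1:I | bus: none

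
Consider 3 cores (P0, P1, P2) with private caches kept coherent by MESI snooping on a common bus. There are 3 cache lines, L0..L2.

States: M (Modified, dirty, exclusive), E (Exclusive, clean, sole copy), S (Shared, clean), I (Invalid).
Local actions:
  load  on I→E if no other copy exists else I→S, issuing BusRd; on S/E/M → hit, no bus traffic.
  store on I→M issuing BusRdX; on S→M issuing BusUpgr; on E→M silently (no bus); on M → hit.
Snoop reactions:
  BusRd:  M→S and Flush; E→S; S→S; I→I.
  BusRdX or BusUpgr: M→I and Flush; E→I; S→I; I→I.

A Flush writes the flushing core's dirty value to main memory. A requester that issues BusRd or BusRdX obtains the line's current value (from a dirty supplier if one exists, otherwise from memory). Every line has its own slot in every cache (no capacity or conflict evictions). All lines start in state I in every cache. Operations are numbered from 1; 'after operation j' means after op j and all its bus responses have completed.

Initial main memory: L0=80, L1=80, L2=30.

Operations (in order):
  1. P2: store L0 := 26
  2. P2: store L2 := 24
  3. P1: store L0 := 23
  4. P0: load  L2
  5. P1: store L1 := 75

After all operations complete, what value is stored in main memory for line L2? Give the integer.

[1] P2: store L0 := 26 | P0:I, P1:I, P2:M(26) | bus: BusRdX
[2] P2: store L2 := 24 | P0:I, P1:I, P2:M(24) | bus: BusRdX
[3] P1: store L0 := 23 | P0:I, P1:M(23), P2:I | bus: BusRdX,Flush
[4] P0: load  L2 | P0:S(24), P1:I, P2:S(24) | bus: BusRd,Flush
[5] P1: store L1 := 75 | P0:I, P1:M(75), P2:I | bus: BusRdX

memory[L2] = 24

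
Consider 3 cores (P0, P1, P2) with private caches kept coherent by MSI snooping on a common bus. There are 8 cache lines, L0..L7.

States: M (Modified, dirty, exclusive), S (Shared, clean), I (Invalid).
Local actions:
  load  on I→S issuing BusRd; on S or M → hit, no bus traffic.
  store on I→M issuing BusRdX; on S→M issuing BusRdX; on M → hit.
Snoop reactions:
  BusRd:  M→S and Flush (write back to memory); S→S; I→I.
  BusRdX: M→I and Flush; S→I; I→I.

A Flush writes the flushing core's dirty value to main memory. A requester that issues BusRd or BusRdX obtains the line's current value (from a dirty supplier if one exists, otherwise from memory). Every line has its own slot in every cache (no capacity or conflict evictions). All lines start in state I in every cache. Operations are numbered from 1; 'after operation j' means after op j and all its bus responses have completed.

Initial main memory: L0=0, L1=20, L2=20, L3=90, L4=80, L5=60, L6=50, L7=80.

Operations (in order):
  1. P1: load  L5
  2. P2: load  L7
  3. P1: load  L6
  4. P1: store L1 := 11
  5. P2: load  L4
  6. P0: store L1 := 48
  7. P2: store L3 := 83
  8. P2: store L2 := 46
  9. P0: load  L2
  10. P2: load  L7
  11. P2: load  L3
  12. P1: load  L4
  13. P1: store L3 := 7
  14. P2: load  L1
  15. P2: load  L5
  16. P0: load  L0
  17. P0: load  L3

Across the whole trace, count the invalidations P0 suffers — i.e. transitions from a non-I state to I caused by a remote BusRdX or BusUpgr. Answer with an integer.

[1] P1: load  L5 | P0:I, P1:S(60), P2:I | bus: BusRd
[2] P2: load  L7 | P0:I, P1:I, P2:S(80) | bus: BusRd
[3] P1: load  L6 | P0:I, P1:S(50), P2:I | bus: BusRd
[4] P1: store L1 := 11 | P0:I, P1:M(11), P2:I | bus: BusRdX
[5] P2: load  L4 | P0:I, P1:I, P2:S(80) | bus: BusRd
[6] P0: store L1 := 48 | P0:M(48), P1:I, P2:I | bus: BusRdX,Flush
[7] P2: store L3 := 83 | P0:I, P1:I, P2:M(83) | bus: BusRdX
[8] P2: store L2 := 46 | P0:I, P1:I, P2:M(46) | bus: BusRdX
[9] P0: load  L2 | P0:S(46), P1:I, P2:S(46) | bus: BusRd,Flush
[10] P2: load  L7 | P0:I, P1:I, P2:S(80) | bus: none
[11] P2: load  L3 | P0:I, P1:I, P2:M(83) | bus: none
[12] P1: load  L4 | P0:I, P1:S(80), P2:S(80) | bus: BusRd
[13] P1: store L3 := 7 | P0:I, P1:M(7), P2:I | bus: BusRdX,Flush
[14] P2: load  L1 | P0:S(48), P1:I, P2:S(48) | bus: BusRd,Flush
[15] P2: load  L5 | P0:I, P1:S(60), P2:S(60) | bus: BusRd
[16] P0: load  L0 | P0:S(0), P1:I, P2:I | bus: BusRd
[17] P0: load  L3 | P0:S(7), P1:S(7), P2:I | bus: BusRd,Flush

invalidations = 0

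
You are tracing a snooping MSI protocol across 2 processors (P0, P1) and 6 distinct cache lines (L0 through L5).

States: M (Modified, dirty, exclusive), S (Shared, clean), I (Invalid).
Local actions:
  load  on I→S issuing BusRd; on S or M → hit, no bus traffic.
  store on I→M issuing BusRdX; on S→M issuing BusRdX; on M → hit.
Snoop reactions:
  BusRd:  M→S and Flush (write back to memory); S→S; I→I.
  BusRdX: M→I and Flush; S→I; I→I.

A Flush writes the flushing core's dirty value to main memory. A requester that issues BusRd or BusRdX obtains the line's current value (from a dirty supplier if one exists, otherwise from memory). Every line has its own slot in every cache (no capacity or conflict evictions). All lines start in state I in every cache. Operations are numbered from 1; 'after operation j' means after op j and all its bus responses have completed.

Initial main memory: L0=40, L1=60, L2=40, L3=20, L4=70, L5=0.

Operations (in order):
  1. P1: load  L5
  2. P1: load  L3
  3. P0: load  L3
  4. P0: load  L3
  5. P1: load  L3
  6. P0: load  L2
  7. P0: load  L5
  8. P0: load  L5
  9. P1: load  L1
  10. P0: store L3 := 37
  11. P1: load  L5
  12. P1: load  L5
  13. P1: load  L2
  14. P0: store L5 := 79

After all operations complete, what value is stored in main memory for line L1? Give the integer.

  op1 P1: load  L5 → I/S on L5; bus BusRd; mem=0
  op2 P1: load  L3 → I/S on L3; bus BusRd; mem=20
  op3 P0: load  L3 → S/S on L3; bus BusRd; mem=20
  op4 P0: load  L3 → S/S on L3; bus (none); mem=20
  op5 P1: load  L3 → S/S on L3; bus (none); mem=20
  op6 P0: load  L2 → S/I on L2; bus BusRd; mem=40
  op7 P0: load  L5 → S/S on L5; bus BusRd; mem=0
  op8 P0: load  L5 → S/S on L5; bus (none); mem=0
  op9 P1: load  L1 → I/S on L1; bus BusRd; mem=60
  op10 P0: store L3 := 37 → M/I on L3; bus BusRdX; mem=20
  op11 P1: load  L5 → S/S on L5; bus (none); mem=0
  op12 P1: load  L5 → S/S on L5; bus (none); mem=0
  op13 P1: load  L2 → S/S on L2; bus BusRd; mem=40
  op14 P0: store L5 := 79 → M/I on L5; bus BusRdX; mem=0

memory[L1] = 60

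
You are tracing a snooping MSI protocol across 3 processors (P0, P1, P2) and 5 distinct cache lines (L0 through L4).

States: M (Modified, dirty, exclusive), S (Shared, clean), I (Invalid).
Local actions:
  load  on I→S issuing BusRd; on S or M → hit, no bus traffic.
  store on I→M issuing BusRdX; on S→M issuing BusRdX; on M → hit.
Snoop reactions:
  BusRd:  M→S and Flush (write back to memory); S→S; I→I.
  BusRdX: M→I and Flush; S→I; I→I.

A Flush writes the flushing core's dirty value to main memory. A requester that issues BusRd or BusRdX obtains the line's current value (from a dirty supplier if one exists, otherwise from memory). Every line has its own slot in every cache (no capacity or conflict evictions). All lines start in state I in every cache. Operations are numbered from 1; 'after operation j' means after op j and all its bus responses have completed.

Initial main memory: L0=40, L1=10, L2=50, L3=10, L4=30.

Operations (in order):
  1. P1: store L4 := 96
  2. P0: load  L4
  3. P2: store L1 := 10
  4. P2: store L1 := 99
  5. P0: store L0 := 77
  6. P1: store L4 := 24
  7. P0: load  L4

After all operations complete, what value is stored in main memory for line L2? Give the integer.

memory[L2] = 50

step 1: P1: store L4 := 96  ⟶  IMI  (L4)  txn=BusRdX  M[L4]=30
step 2: P0: load  L4  ⟶  SSI  (L4)  txn=BusRd+Flush  M[L4]=96
step 3: P2: store L1 := 10  ⟶  IIM  (L1)  txn=BusRdX  M[L1]=10
step 4: P2: store L1 := 99  ⟶  IIM  (L1)  txn=∅  M[L1]=10
step 5: P0: store L0 := 77  ⟶  MII  (L0)  txn=BusRdX  M[L0]=40
step 6: P1: store L4 := 24  ⟶  IMI  (L4)  txn=BusRdX  M[L4]=96
step 7: P0: load  L4  ⟶  SSI  (L4)  txn=BusRd+Flush  M[L4]=24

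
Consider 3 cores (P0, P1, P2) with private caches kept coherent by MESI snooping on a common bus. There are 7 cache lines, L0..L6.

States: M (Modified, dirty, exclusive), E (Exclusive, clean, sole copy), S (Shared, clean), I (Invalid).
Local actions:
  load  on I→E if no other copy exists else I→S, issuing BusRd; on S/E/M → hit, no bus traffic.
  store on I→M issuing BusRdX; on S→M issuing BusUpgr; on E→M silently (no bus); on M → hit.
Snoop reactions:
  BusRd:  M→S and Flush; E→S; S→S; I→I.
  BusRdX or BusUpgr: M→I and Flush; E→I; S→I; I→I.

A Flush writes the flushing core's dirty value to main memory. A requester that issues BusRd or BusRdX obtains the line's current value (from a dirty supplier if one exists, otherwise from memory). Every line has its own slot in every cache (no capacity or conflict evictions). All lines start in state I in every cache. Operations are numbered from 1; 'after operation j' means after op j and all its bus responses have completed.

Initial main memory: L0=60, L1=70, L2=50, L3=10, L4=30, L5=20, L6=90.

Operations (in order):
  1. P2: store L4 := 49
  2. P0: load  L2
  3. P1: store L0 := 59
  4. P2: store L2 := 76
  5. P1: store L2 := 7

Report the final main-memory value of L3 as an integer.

memory[L3] = 10

[1] P2: store L4 := 49 | P0:I, P1:I, P2:M(49) | bus: BusRdX
[2] P0: load  L2 | P0:E(50), P1:I, P2:I | bus: BusRd
[3] P1: store L0 := 59 | P0:I, P1:M(59), P2:I | bus: BusRdX
[4] P2: store L2 := 76 | P0:I, P1:I, P2:M(76) | bus: BusRdX
[5] P1: store L2 := 7 | P0:I, P1:M(7), P2:I | bus: BusRdX,Flush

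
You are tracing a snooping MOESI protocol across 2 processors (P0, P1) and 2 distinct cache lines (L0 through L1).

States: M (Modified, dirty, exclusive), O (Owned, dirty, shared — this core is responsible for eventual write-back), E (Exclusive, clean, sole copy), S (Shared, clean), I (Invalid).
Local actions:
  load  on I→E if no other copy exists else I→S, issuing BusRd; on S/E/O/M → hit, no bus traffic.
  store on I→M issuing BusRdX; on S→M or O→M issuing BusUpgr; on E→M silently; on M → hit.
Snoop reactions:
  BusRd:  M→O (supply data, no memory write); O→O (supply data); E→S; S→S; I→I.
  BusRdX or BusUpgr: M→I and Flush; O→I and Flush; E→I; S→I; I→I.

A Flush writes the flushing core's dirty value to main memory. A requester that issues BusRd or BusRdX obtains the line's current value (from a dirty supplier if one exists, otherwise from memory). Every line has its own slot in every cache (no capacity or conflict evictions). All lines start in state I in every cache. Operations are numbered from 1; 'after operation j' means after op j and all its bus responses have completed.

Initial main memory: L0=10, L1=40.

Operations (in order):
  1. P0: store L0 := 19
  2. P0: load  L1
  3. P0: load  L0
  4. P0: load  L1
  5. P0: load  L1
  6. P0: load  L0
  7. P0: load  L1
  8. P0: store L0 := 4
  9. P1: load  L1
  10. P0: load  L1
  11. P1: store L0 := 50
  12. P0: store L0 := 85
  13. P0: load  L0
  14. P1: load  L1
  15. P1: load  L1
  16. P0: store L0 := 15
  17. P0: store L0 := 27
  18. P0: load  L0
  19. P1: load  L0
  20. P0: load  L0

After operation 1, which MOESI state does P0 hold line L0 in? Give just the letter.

state = M

step 1: P0: store L0 := 19  ⟶  MI  (L0)  txn=BusRdX  M[L0]=10
step 2: P0: load  L1  ⟶  EI  (L1)  txn=BusRd  M[L1]=40
step 3: P0: load  L0  ⟶  MI  (L0)  txn=∅  M[L0]=10
step 4: P0: load  L1  ⟶  EI  (L1)  txn=∅  M[L1]=40
step 5: P0: load  L1  ⟶  EI  (L1)  txn=∅  M[L1]=40
step 6: P0: load  L0  ⟶  MI  (L0)  txn=∅  M[L0]=10
step 7: P0: load  L1  ⟶  EI  (L1)  txn=∅  M[L1]=40
step 8: P0: store L0 := 4  ⟶  MI  (L0)  txn=∅  M[L0]=10
step 9: P1: load  L1  ⟶  SS  (L1)  txn=BusRd  M[L1]=40
step 10: P0: load  L1  ⟶  SS  (L1)  txn=∅  M[L1]=40
step 11: P1: store L0 := 50  ⟶  IM  (L0)  txn=BusRdX+Flush  M[L0]=4
step 12: P0: store L0 := 85  ⟶  MI  (L0)  txn=BusRdX+Flush  M[L0]=50
step 13: P0: load  L0  ⟶  MI  (L0)  txn=∅  M[L0]=50
step 14: P1: load  L1  ⟶  SS  (L1)  txn=∅  M[L1]=40
step 15: P1: load  L1  ⟶  SS  (L1)  txn=∅  M[L1]=40
step 16: P0: store L0 := 15  ⟶  MI  (L0)  txn=∅  M[L0]=50
step 17: P0: store L0 := 27  ⟶  MI  (L0)  txn=∅  M[L0]=50
step 18: P0: load  L0  ⟶  MI  (L0)  txn=∅  M[L0]=50
step 19: P1: load  L0  ⟶  OS  (L0)  txn=BusRd  M[L0]=50
step 20: P0: load  L0  ⟶  OS  (L0)  txn=∅  M[L0]=50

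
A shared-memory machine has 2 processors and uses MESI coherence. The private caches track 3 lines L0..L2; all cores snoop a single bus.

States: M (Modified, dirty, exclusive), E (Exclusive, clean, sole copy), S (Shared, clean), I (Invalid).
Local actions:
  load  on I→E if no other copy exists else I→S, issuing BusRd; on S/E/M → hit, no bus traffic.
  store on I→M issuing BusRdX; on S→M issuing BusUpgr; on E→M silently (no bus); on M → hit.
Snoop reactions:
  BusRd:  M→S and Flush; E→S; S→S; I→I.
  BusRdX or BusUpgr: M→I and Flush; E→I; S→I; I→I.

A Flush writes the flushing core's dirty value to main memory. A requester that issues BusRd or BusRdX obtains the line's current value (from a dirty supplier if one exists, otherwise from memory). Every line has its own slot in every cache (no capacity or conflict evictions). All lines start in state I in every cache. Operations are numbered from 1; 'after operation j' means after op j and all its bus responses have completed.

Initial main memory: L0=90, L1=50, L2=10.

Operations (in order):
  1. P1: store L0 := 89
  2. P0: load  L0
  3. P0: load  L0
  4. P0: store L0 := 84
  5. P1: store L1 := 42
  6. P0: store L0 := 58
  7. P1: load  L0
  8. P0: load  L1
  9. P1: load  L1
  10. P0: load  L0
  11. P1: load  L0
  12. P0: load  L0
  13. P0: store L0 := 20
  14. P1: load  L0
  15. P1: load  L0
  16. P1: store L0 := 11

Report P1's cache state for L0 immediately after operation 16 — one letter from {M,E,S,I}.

  op1 P1: store L0 := 89 → I/M on L0; bus BusRdX; mem=90
  op2 P0: load  L0 → S/S on L0; bus BusRd Flush; mem=89
  op3 P0: load  L0 → S/S on L0; bus (none); mem=89
  op4 P0: store L0 := 84 → M/I on L0; bus BusUpgr; mem=89
  op5 P1: store L1 := 42 → I/M on L1; bus BusRdX; mem=50
  op6 P0: store L0 := 58 → M/I on L0; bus (none); mem=89
  op7 P1: load  L0 → S/S on L0; bus BusRd Flush; mem=58
  op8 P0: load  L1 → S/S on L1; bus BusRd Flush; mem=42
  op9 P1: load  L1 → S/S on L1; bus (none); mem=42
  op10 P0: load  L0 → S/S on L0; bus (none); mem=58
  op11 P1: load  L0 → S/S on L0; bus (none); mem=58
  op12 P0: load  L0 → S/S on L0; bus (none); mem=58
  op13 P0: store L0 := 20 → M/I on L0; bus BusUpgr; mem=58
  op14 P1: load  L0 → S/S on L0; bus BusRd Flush; mem=20
  op15 P1: load  L0 → S/S on L0; bus (none); mem=20
  op16 P1: store L0 := 11 → I/M on L0; bus BusUpgr; mem=20

state = M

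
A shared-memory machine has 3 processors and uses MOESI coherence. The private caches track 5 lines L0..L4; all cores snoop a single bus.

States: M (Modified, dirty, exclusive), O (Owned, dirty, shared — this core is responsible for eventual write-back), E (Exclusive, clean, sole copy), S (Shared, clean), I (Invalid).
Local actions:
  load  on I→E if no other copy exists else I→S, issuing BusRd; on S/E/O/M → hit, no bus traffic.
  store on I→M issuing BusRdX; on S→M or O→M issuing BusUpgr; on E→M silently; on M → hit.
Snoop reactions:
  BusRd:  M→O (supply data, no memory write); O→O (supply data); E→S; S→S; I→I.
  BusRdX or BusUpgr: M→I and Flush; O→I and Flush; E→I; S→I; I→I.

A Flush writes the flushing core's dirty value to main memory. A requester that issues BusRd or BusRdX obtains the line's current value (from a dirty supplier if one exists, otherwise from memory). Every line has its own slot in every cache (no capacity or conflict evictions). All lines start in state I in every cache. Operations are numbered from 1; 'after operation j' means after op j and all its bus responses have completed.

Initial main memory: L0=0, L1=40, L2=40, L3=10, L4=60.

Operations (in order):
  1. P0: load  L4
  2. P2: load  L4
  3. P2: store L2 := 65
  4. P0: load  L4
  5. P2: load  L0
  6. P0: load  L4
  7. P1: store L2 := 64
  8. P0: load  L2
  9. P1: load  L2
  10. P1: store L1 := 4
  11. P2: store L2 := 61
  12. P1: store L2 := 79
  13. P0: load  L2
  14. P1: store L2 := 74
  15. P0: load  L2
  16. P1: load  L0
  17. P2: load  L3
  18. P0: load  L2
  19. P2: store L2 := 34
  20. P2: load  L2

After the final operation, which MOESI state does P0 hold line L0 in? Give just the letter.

state = I

1. P0: load  L4  bus=[BusRd]  L4: P0=E P1=I P2=I  mem[L4]=60
2. P2: load  L4  bus=[BusRd]  L4: P0=S P1=I P2=S  mem[L4]=60
3. P2: store L2 := 65  bus=[BusRdX]  L2: P0=I P1=I P2=M  mem[L2]=40
4. P0: load  L4  bus=[-]  L4: P0=S P1=I P2=S  mem[L4]=60
5. P2: load  L0  bus=[BusRd]  L0: P0=I P1=I P2=E  mem[L0]=0
6. P0: load  L4  bus=[-]  L4: P0=S P1=I P2=S  mem[L4]=60
7. P1: store L2 := 64  bus=[BusRdX,Flush]  L2: P0=I P1=M P2=I  mem[L2]=65
8. P0: load  L2  bus=[BusRd]  L2: P0=S P1=O P2=I  mem[L2]=65
9. P1: load  L2  bus=[-]  L2: P0=S P1=O P2=I  mem[L2]=65
10. P1: store L1 := 4  bus=[BusRdX]  L1: P0=I P1=M P2=I  mem[L1]=40
11. P2: store L2 := 61  bus=[BusRdX,Flush]  L2: P0=I P1=I P2=M  mem[L2]=64
12. P1: store L2 := 79  bus=[BusRdX,Flush]  L2: P0=I P1=M P2=I  mem[L2]=61
13. P0: load  L2  bus=[BusRd]  L2: P0=S P1=O P2=I  mem[L2]=61
14. P1: store L2 := 74  bus=[BusUpgr]  L2: P0=I P1=M P2=I  mem[L2]=61
15. P0: load  L2  bus=[BusRd]  L2: P0=S P1=O P2=I  mem[L2]=61
16. P1: load  L0  bus=[BusRd]  L0: P0=I P1=S P2=S  mem[L0]=0
17. P2: load  L3  bus=[BusRd]  L3: P0=I P1=I P2=E  mem[L3]=10
18. P0: load  L2  bus=[-]  L2: P0=S P1=O P2=I  mem[L2]=61
19. P2: store L2 := 34  bus=[BusRdX,Flush]  L2: P0=I P1=I P2=M  mem[L2]=74
20. P2: load  L2  bus=[-]  L2: P0=I P1=I P2=M  mem[L2]=74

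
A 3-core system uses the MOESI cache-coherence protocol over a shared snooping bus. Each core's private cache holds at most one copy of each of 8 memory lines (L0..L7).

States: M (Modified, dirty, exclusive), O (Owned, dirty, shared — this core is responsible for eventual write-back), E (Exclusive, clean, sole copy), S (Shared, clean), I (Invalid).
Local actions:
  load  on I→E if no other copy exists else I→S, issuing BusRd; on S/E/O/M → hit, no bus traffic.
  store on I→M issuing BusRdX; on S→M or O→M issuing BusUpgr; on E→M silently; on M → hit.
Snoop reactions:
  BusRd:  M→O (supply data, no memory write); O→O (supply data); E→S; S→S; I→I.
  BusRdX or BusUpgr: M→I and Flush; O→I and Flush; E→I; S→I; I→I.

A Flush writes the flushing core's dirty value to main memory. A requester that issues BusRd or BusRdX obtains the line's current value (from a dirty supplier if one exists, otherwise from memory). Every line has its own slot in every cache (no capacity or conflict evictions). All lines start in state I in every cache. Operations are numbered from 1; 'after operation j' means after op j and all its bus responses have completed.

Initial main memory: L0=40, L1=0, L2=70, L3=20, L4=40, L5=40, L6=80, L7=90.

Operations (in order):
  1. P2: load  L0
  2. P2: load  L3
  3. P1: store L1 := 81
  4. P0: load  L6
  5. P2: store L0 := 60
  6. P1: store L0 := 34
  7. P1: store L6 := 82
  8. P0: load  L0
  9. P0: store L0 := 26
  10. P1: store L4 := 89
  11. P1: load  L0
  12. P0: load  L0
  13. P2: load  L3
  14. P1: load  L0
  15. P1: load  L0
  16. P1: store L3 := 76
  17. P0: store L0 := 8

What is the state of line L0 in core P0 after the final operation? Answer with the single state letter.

[1] P2: load  L0 | P0:I, P1:I, P2:E(40) | bus: BusRd
[2] P2: load  L3 | P0:I, P1:I, P2:E(20) | bus: BusRd
[3] P1: store L1 := 81 | P0:I, P1:M(81), P2:I | bus: BusRdX
[4] P0: load  L6 | P0:E(80), P1:I, P2:I | bus: BusRd
[5] P2: store L0 := 60 | P0:I, P1:I, P2:M(60) | bus: none
[6] P1: store L0 := 34 | P0:I, P1:M(34), P2:I | bus: BusRdX,Flush
[7] P1: store L6 := 82 | P0:I, P1:M(82), P2:I | bus: BusRdX
[8] P0: load  L0 | P0:S(34), P1:O(34), P2:I | bus: BusRd
[9] P0: store L0 := 26 | P0:M(26), P1:I, P2:I | bus: BusUpgr,Flush
[10] P1: store L4 := 89 | P0:I, P1:M(89), P2:I | bus: BusRdX
[11] P1: load  L0 | P0:O(26), P1:S(26), P2:I | bus: BusRd
[12] P0: load  L0 | P0:O(26), P1:S(26), P2:I | bus: none
[13] P2: load  L3 | P0:I, P1:I, P2:E(20) | bus: none
[14] P1: load  L0 | P0:O(26), P1:S(26), P2:I | bus: none
[15] P1: load  L0 | P0:O(26), P1:S(26), P2:I | bus: none
[16] P1: store L3 := 76 | P0:I, P1:M(76), P2:I | bus: BusRdX
[17] P0: store L0 := 8 | P0:M(8), P1:I, P2:I | bus: BusUpgr

state = M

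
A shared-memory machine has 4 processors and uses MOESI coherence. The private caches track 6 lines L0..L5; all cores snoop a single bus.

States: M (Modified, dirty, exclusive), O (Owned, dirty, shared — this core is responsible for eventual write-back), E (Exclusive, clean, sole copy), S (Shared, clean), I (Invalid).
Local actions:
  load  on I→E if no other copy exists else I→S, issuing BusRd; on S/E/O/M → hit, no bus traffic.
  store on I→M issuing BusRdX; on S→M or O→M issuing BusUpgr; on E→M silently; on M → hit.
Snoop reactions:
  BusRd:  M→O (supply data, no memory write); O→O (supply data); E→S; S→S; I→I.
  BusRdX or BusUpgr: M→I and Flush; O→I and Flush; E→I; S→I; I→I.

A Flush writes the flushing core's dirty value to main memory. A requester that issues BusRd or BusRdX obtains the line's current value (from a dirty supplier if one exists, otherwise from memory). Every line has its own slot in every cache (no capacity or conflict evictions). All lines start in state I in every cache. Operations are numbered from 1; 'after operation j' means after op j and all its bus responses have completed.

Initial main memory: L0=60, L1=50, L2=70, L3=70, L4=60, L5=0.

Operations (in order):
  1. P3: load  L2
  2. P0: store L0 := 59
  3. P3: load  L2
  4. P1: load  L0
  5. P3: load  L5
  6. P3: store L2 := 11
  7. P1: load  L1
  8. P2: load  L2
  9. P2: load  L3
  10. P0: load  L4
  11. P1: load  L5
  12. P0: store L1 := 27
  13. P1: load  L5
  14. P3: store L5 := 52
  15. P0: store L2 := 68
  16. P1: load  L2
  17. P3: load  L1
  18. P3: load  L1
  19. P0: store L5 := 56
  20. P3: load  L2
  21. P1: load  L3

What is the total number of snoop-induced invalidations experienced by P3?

step 1: P3: load  L2  ⟶  IIIE  (L2)  txn=BusRd  M[L2]=70
step 2: P0: store L0 := 59  ⟶  MIII  (L0)  txn=BusRdX  M[L0]=60
step 3: P3: load  L2  ⟶  IIIE  (L2)  txn=∅  M[L2]=70
step 4: P1: load  L0  ⟶  OSII  (L0)  txn=BusRd  M[L0]=60
step 5: P3: load  L5  ⟶  IIIE  (L5)  txn=BusRd  M[L5]=0
step 6: P3: store L2 := 11  ⟶  IIIM  (L2)  txn=∅  M[L2]=70
step 7: P1: load  L1  ⟶  IEII  (L1)  txn=BusRd  M[L1]=50
step 8: P2: load  L2  ⟶  IISO  (L2)  txn=BusRd  M[L2]=70
step 9: P2: load  L3  ⟶  IIEI  (L3)  txn=BusRd  M[L3]=70
step 10: P0: load  L4  ⟶  EIII  (L4)  txn=BusRd  M[L4]=60
step 11: P1: load  L5  ⟶  ISIS  (L5)  txn=BusRd  M[L5]=0
step 12: P0: store L1 := 27  ⟶  MIII  (L1)  txn=BusRdX  M[L1]=50
step 13: P1: load  L5  ⟶  ISIS  (L5)  txn=∅  M[L5]=0
step 14: P3: store L5 := 52  ⟶  IIIM  (L5)  txn=BusUpgr  M[L5]=0
step 15: P0: store L2 := 68  ⟶  MIII  (L2)  txn=BusRdX+Flush  M[L2]=11
step 16: P1: load  L2  ⟶  OSII  (L2)  txn=BusRd  M[L2]=11
step 17: P3: load  L1  ⟶  OIIS  (L1)  txn=BusRd  M[L1]=50
step 18: P3: load  L1  ⟶  OIIS  (L1)  txn=∅  M[L1]=50
step 19: P0: store L5 := 56  ⟶  MIII  (L5)  txn=BusRdX+Flush  M[L5]=52
step 20: P3: load  L2  ⟶  OSIS  (L2)  txn=BusRd  M[L2]=11
step 21: P1: load  L3  ⟶  ISSI  (L3)  txn=BusRd  M[L3]=70

invalidations = 2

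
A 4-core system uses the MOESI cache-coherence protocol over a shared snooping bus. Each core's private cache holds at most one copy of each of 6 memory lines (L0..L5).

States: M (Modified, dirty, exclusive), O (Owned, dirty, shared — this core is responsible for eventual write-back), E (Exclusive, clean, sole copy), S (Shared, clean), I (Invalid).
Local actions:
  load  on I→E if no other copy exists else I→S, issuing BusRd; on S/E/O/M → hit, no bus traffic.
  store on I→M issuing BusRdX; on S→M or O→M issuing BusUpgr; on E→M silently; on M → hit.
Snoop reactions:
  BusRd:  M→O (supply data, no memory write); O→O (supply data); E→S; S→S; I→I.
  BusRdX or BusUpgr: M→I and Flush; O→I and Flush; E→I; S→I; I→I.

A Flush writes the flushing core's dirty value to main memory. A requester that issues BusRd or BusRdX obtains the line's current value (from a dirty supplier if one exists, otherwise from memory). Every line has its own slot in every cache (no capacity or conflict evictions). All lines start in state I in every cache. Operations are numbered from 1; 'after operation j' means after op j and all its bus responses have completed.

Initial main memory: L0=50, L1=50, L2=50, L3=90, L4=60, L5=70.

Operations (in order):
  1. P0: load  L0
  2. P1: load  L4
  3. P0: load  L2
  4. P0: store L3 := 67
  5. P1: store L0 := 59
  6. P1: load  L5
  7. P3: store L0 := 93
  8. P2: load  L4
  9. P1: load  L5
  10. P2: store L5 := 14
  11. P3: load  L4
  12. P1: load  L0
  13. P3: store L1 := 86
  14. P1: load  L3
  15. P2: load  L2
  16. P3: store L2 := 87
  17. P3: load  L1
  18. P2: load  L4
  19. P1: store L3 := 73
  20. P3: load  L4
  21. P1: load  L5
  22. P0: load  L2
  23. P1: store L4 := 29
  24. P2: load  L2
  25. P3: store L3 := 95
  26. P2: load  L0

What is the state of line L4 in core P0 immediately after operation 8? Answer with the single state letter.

state = I

  op1 P0: load  L0 → E/I/I/I on L0; bus BusRd; mem=50
  op2 P1: load  L4 → I/E/I/I on L4; bus BusRd; mem=60
  op3 P0: load  L2 → E/I/I/I on L2; bus BusRd; mem=50
  op4 P0: store L3 := 67 → M/I/I/I on L3; bus BusRdX; mem=90
  op5 P1: store L0 := 59 → I/M/I/I on L0; bus BusRdX; mem=50
  op6 P1: load  L5 → I/E/I/I on L5; bus BusRd; mem=70
  op7 P3: store L0 := 93 → I/I/I/M on L0; bus BusRdX Flush; mem=59
  op8 P2: load  L4 → I/S/S/I on L4; bus BusRd; mem=60
  op9 P1: load  L5 → I/E/I/I on L5; bus (none); mem=70
  op10 P2: store L5 := 14 → I/I/M/I on L5; bus BusRdX; mem=70
  op11 P3: load  L4 → I/S/S/S on L4; bus BusRd; mem=60
  op12 P1: load  L0 → I/S/I/O on L0; bus BusRd; mem=59
  op13 P3: store L1 := 86 → I/I/I/M on L1; bus BusRdX; mem=50
  op14 P1: load  L3 → O/S/I/I on L3; bus BusRd; mem=90
  op15 P2: load  L2 → S/I/S/I on L2; bus BusRd; mem=50
  op16 P3: store L2 := 87 → I/I/I/M on L2; bus BusRdX; mem=50
  op17 P3: load  L1 → I/I/I/M on L1; bus (none); mem=50
  op18 P2: load  L4 → I/S/S/S on L4; bus (none); mem=60
  op19 P1: store L3 := 73 → I/M/I/I on L3; bus BusUpgr Flush; mem=67
  op20 P3: load  L4 → I/S/S/S on L4; bus (none); mem=60
  op21 P1: load  L5 → I/S/O/I on L5; bus BusRd; mem=70
  op22 P0: load  L2 → S/I/I/O on L2; bus BusRd; mem=50
  op23 P1: store L4 := 29 → I/M/I/I on L4; bus BusUpgr; mem=60
  op24 P2: load  L2 → S/I/S/O on L2; bus BusRd; mem=50
  op25 P3: store L3 := 95 → I/I/I/M on L3; bus BusRdX Flush; mem=73
  op26 P2: load  L0 → I/S/S/O on L0; bus BusRd; mem=59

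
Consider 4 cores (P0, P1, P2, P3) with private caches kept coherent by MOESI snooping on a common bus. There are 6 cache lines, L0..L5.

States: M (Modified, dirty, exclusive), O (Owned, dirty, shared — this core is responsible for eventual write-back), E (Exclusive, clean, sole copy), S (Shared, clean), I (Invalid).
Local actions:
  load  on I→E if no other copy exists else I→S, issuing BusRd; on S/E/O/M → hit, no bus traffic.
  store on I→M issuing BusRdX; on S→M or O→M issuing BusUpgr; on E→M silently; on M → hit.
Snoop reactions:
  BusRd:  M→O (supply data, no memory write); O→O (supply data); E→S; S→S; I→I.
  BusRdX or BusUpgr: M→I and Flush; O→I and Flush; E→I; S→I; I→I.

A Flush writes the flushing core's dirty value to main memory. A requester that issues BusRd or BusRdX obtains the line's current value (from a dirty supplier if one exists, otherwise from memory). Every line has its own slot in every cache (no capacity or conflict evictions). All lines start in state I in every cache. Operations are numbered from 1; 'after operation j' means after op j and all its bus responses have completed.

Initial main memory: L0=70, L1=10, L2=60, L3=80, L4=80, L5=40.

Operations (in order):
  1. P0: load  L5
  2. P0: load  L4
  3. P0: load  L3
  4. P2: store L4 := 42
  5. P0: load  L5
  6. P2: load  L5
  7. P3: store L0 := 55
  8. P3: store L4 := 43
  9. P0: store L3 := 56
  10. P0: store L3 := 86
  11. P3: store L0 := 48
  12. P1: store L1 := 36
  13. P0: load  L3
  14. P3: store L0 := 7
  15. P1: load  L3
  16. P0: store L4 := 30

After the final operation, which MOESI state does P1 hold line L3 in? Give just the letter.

1. P0: load  L5  bus=[BusRd]  L5: P0=E P1=I P2=I P3=I  mem[L5]=40
2. P0: load  L4  bus=[BusRd]  L4: P0=E P1=I P2=I P3=I  mem[L4]=80
3. P0: load  L3  bus=[BusRd]  L3: P0=E P1=I P2=I P3=I  mem[L3]=80
4. P2: store L4 := 42  bus=[BusRdX]  L4: P0=I P1=I P2=M P3=I  mem[L4]=80
5. P0: load  L5  bus=[-]  L5: P0=E P1=I P2=I P3=I  mem[L5]=40
6. P2: load  L5  bus=[BusRd]  L5: P0=S P1=I P2=S P3=I  mem[L5]=40
7. P3: store L0 := 55  bus=[BusRdX]  L0: P0=I P1=I P2=I P3=M  mem[L0]=70
8. P3: store L4 := 43  bus=[BusRdX,Flush]  L4: P0=I P1=I P2=I P3=M  mem[L4]=42
9. P0: store L3 := 56  bus=[-]  L3: P0=M P1=I P2=I P3=I  mem[L3]=80
10. P0: store L3 := 86  bus=[-]  L3: P0=M P1=I P2=I P3=I  mem[L3]=80
11. P3: store L0 := 48  bus=[-]  L0: P0=I P1=I P2=I P3=M  mem[L0]=70
12. P1: store L1 := 36  bus=[BusRdX]  L1: P0=I P1=M P2=I P3=I  mem[L1]=10
13. P0: load  L3  bus=[-]  L3: P0=M P1=I P2=I P3=I  mem[L3]=80
14. P3: store L0 := 7  bus=[-]  L0: P0=I P1=I P2=I P3=M  mem[L0]=70
15. P1: load  L3  bus=[BusRd]  L3: P0=O P1=S P2=I P3=I  mem[L3]=80
16. P0: store L4 := 30  bus=[BusRdX,Flush]  L4: P0=M P1=I P2=I P3=I  mem[L4]=43

state = S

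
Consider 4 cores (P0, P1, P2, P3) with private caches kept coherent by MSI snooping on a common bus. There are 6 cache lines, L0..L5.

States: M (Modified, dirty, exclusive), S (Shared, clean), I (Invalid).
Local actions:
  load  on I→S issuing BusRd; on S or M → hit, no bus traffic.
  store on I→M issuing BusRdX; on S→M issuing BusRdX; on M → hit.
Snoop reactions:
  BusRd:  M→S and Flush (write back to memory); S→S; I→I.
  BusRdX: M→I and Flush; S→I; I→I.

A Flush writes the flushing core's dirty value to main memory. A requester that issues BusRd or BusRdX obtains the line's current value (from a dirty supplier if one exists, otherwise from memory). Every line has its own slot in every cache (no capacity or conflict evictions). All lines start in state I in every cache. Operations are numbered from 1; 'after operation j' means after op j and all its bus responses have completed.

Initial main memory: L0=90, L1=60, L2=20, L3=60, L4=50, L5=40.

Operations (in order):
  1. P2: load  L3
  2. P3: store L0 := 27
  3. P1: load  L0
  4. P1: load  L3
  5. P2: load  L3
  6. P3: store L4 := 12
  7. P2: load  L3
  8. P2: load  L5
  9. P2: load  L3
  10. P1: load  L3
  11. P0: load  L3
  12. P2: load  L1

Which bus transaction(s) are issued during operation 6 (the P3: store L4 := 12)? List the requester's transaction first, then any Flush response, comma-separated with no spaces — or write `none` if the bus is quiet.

bus = BusRdX

step 1: P2: load  L3  ⟶  IISI  (L3)  txn=BusRd  M[L3]=60
step 2: P3: store L0 := 27  ⟶  IIIM  (L0)  txn=BusRdX  M[L0]=90
step 3: P1: load  L0  ⟶  ISIS  (L0)  txn=BusRd+Flush  M[L0]=27
step 4: P1: load  L3  ⟶  ISSI  (L3)  txn=BusRd  M[L3]=60
step 5: P2: load  L3  ⟶  ISSI  (L3)  txn=∅  M[L3]=60
step 6: P3: store L4 := 12  ⟶  IIIM  (L4)  txn=BusRdX  M[L4]=50
step 7: P2: load  L3  ⟶  ISSI  (L3)  txn=∅  M[L3]=60
step 8: P2: load  L5  ⟶  IISI  (L5)  txn=BusRd  M[L5]=40
step 9: P2: load  L3  ⟶  ISSI  (L3)  txn=∅  M[L3]=60
step 10: P1: load  L3  ⟶  ISSI  (L3)  txn=∅  M[L3]=60
step 11: P0: load  L3  ⟶  SSSI  (L3)  txn=BusRd  M[L3]=60
step 12: P2: load  L1  ⟶  IISI  (L1)  txn=BusRd  M[L1]=60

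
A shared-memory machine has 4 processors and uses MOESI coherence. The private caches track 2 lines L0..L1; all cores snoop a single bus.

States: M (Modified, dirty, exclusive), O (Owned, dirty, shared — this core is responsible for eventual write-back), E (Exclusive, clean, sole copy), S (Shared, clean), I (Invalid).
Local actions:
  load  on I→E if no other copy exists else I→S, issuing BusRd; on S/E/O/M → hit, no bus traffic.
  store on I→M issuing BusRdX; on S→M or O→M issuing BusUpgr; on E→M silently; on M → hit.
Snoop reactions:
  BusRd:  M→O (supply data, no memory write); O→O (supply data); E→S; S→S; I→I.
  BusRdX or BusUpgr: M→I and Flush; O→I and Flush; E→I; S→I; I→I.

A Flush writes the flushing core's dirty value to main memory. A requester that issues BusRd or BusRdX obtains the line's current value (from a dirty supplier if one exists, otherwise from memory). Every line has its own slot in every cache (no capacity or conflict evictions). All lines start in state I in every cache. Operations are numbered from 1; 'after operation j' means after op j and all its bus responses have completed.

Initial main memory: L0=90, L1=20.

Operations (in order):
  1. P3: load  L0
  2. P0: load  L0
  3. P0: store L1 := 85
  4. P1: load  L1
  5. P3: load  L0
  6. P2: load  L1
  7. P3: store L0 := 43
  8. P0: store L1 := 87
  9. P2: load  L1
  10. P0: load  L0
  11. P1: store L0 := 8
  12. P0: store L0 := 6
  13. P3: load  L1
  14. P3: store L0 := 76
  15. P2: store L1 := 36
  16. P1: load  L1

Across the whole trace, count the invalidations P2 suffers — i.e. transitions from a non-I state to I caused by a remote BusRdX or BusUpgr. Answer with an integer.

1. P3: load  L0  bus=[BusRd]  L0: P0=I P1=I P2=I P3=E  mem[L0]=90
2. P0: load  L0  bus=[BusRd]  L0: P0=S P1=I P2=I P3=S  mem[L0]=90
3. P0: store L1 := 85  bus=[BusRdX]  L1: P0=M P1=I P2=I P3=I  mem[L1]=20
4. P1: load  L1  bus=[BusRd]  L1: P0=O P1=S P2=I P3=I  mem[L1]=20
5. P3: load  L0  bus=[-]  L0: P0=S P1=I P2=I P3=S  mem[L0]=90
6. P2: load  L1  bus=[BusRd]  L1: P0=O P1=S P2=S P3=I  mem[L1]=20
7. P3: store L0 := 43  bus=[BusUpgr]  L0: P0=I P1=I P2=I P3=M  mem[L0]=90
8. P0: store L1 := 87  bus=[BusUpgr]  L1: P0=M P1=I P2=I P3=I  mem[L1]=20
9. P2: load  L1  bus=[BusRd]  L1: P0=O P1=I P2=S P3=I  mem[L1]=20
10. P0: load  L0  bus=[BusRd]  L0: P0=S P1=I P2=I P3=O  mem[L0]=90
11. P1: store L0 := 8  bus=[BusRdX,Flush]  L0: P0=I P1=M P2=I P3=I  mem[L0]=43
12. P0: store L0 := 6  bus=[BusRdX,Flush]  L0: P0=M P1=I P2=I P3=I  mem[L0]=8
13. P3: load  L1  bus=[BusRd]  L1: P0=O P1=I P2=S P3=S  mem[L1]=20
14. P3: store L0 := 76  bus=[BusRdX,Flush]  L0: P0=I P1=I P2=I P3=M  mem[L0]=6
15. P2: store L1 := 36  bus=[BusUpgr,Flush]  L1: P0=I P1=I P2=M P3=I  mem[L1]=87
16. P1: load  L1  bus=[BusRd]  L1: P0=I P1=S P2=O P3=I  mem[L1]=87

invalidations = 1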